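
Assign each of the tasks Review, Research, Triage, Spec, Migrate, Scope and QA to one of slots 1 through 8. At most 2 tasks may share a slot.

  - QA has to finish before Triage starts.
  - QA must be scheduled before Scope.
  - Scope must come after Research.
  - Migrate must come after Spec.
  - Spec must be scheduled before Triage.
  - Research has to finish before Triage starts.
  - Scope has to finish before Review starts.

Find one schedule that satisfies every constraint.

Research in 1; Triage in 3; QA in 1; Review in 3; Scope in 2; Migrate in 4; Spec in 2

Checking: QA(1) before Scope(2); Research(1) before Triage(3); Spec(2) before Triage(3); Scope(2) before Review(3); Research(1) before Scope(2); QA(1) before Triage(3); Spec(2) before Migrate(4); max 2 per slot (cap 2).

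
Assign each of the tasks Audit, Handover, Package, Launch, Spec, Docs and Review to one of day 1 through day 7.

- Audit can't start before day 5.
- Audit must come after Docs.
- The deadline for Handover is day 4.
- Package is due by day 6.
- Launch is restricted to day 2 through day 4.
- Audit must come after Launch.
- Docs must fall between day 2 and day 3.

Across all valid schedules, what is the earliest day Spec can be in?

day 1

Spec at day 1 is achievable: Spec=day 1, Docs=day 2, Review=day 1, Launch=day 2, Handover=day 1, Audit=day 5, Package=day 1.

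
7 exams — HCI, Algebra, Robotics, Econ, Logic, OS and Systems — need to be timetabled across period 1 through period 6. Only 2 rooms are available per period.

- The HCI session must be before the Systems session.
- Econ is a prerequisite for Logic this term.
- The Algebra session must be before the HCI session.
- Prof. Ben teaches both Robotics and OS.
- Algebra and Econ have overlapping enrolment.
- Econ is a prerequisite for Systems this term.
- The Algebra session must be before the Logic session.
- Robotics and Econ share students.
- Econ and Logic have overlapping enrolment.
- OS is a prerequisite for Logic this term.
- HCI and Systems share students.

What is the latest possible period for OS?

period 5

Downstream work caps OS at period 5.
OS at period 5 is achievable: HCI -> period 2; Systems -> period 3; Econ -> period 2; Robotics -> period 1; OS -> period 5; Algebra -> period 1; Logic -> period 6.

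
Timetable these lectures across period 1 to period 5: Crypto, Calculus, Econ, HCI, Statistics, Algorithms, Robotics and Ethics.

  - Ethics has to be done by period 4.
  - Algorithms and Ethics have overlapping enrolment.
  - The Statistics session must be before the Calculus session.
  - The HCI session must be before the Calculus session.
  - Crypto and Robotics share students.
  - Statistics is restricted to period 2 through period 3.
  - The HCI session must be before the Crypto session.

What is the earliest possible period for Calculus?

Precedence pushes Calculus to at least period 3.
Calculus at period 3 is achievable: Statistics -> period 2; Algorithms -> period 2; Ethics -> period 1; Robotics -> period 1; Calculus -> period 3; Econ -> period 1; Crypto -> period 2; HCI -> period 1.

period 3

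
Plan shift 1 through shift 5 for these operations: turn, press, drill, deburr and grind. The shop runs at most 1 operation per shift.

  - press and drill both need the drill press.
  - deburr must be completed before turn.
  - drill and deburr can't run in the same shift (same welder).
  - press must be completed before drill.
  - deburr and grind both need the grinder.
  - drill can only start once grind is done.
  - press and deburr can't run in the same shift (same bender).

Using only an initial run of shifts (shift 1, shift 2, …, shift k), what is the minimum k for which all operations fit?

5

The precedence chain requires at least 2 distinct shifts.
With at most 1 per shift and 5 operations, at least 5 shifts are needed.
5 works (last occupied shift: shift 5): for example grind in shift 2, turn in shift 5, drill in shift 3, deburr in shift 4, press in shift 1.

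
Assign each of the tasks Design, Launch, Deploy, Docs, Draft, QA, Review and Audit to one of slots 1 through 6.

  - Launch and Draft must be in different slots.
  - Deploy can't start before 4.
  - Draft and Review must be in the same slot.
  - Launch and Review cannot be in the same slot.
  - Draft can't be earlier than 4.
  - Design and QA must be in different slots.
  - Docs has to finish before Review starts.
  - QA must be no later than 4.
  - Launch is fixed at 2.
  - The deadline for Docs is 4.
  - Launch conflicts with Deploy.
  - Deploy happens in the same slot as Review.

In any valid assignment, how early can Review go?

4

Review must be in the same slot as Deploy, which can't be before 4, so Review is at least 4.
Review at 4 is achievable: QA -> 1, Review -> 4, Docs -> 1, Design -> 2, Draft -> 4, Audit -> 1, Launch -> 2, Deploy -> 4.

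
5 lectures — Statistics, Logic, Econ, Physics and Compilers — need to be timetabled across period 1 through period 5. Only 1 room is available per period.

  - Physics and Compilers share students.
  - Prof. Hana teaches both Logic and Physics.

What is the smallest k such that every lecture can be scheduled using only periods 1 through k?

With at most 1 per period and 5 lectures, at least 5 periods are needed.
5 works (last occupied period: period 5): for example Physics -> period 4; Logic -> period 2; Compilers -> period 5; Econ -> period 3; Statistics -> period 1.

5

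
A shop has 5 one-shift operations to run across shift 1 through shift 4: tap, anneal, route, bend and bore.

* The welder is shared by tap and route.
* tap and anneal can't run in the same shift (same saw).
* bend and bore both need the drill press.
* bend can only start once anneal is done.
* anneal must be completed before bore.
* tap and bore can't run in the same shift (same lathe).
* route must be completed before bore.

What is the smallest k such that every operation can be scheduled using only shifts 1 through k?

The precedence chain requires at least 2 distinct shifts.
Could 2 shifts be enough, i.e. nothing placed later than shift 2? No: bore must come after anneal (at shift 1 or later) → {shift 2}; anneal must come before bore (at shift 2 or earlier) → {shift 1}; tap can't share with bore (shift 2) → {shift 1}; anneal can't share with tap (shift 1) → nothing is left.
So 2 shifts is not enough.
3 works (last occupied shift: shift 3): for example route in shift 1, anneal in shift 1, tap in shift 3, bend in shift 3, bore in shift 2.

3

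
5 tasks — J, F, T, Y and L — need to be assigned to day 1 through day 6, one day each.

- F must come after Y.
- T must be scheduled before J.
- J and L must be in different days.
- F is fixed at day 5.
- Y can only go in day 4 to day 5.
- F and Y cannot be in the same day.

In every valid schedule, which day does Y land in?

day 4

Y's window is day 4–day 5.
F is fixed at day 5, and Y can't share a day with F.
So Y must be day 4.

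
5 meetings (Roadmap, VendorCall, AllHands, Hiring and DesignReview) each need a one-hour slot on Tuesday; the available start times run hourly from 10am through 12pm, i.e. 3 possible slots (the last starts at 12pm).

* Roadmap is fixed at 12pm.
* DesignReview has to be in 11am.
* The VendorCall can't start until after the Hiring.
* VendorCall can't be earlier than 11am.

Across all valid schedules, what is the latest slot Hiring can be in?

Downstream work caps Hiring at 11am.
Hiring at 11am is achievable: AllHands in 10am; DesignReview in 11am; Hiring in 11am; VendorCall in 12pm; Roadmap in 12pm.

11am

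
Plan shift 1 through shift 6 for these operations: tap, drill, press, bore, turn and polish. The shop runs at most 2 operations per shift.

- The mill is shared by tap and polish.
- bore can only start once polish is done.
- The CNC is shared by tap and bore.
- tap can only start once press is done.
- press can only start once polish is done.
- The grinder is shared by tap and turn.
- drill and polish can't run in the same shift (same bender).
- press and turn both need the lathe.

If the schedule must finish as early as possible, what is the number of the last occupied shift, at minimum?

The precedence chain requires at least 3 distinct shifts.
With at most 2 per shift and 6 operations, at least 3 shifts are needed.
3 works (last occupied shift: shift 3): for example drill -> shift 3, tap -> shift 3, turn -> shift 1, polish -> shift 1, bore -> shift 2, press -> shift 2.

3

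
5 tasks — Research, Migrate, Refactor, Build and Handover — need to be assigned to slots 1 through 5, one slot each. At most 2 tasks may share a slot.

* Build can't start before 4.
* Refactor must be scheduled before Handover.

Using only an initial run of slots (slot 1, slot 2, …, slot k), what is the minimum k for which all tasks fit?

The precedence chain requires at least 2 distinct slots.
With at most 2 per slot and 5 tasks, at least 3 slots are needed.
Build can't be placed before 4, so the schedule must run through at least slot 4.
4 works (last occupied slot: 4): for example Refactor -> 1; Research -> 1; Build -> 4; Migrate -> 2; Handover -> 2.

4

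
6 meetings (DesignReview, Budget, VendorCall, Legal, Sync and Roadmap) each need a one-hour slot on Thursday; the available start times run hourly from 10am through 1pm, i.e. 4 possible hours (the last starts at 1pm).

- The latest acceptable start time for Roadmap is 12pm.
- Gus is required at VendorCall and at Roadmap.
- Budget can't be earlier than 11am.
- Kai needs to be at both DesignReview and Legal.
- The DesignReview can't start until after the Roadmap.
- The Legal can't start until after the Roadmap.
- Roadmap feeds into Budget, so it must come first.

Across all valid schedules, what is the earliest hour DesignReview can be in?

Precedence pushes DesignReview to at least 11am.
DesignReview at 11am is achievable: DesignReview -> 11am, VendorCall -> 11am, Legal -> 12pm, Budget -> 11am, Roadmap -> 10am, Sync -> 10am.

11am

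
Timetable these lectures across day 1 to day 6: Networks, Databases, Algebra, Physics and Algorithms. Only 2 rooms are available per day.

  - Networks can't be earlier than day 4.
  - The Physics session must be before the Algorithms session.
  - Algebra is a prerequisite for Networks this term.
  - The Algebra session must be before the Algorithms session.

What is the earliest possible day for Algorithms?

day 2

Precedence pushes Algorithms to at least day 2.
Algorithms at day 2 is achievable: Databases -> day 2, Physics -> day 1, Algebra -> day 1, Algorithms -> day 2, Networks -> day 4.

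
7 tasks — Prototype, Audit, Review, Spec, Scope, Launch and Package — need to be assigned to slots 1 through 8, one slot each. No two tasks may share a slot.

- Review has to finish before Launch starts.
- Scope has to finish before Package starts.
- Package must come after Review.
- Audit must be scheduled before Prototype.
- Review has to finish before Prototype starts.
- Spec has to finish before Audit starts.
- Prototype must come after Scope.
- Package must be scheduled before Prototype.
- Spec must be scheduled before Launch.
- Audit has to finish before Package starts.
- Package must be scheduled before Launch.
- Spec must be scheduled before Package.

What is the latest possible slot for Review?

5

Downstream work caps Review at 6.
Review at 5 is achievable: Review=5, Launch=8, Package=6, Audit=2, Spec=1, Prototype=7, Scope=3.
Nothing later works — the capacity limit rule out every slot after 5.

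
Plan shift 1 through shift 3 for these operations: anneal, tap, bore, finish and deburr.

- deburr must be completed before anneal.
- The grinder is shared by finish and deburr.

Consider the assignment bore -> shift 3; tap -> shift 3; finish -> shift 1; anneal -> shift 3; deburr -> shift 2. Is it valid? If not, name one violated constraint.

deburr must be completed before anneal — holds.
The grinder is shared by finish and deburr — holds.

Valid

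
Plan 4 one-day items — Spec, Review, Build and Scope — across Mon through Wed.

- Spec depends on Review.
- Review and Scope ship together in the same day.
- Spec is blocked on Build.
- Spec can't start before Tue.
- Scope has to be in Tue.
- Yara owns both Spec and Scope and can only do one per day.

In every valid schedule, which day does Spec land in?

Spec's window is Tue–Wed.
Scope is fixed at Tue, and Spec can't share a day with Scope.
So Spec must be Wed.

Wed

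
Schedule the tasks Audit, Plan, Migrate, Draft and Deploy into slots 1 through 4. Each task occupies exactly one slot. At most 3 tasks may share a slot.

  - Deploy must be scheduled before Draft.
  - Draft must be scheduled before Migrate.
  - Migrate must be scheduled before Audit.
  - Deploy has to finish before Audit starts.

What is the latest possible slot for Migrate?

3

Precedence pushes Migrate to at least 3; downstream work caps Migrate at 3.
Migrate at 3 is achievable: Migrate=3, Plan=1, Audit=4, Draft=2, Deploy=1.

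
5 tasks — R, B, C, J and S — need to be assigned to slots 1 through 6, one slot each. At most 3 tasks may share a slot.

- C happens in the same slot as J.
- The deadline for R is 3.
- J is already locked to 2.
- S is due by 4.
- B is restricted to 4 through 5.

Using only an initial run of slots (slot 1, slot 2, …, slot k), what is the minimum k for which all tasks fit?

With at most 3 per slot and 5 tasks, at least 2 slots are needed.
B can't be placed before 4, so the schedule must run through at least slot 4.
4 works (last occupied slot: 4): for example R in 1; S in 1; B in 4; C in 2; J in 2.

4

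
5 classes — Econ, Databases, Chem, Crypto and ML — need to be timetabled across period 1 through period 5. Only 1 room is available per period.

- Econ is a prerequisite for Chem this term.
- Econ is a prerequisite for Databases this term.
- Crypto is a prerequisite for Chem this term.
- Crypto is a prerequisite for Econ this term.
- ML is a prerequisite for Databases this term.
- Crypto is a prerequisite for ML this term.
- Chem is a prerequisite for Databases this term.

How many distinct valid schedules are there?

3

Enumerating: Econ -> period 2, Crypto -> period 1, ML -> period 4, Databases -> period 5, Chem -> period 3 | Crypto in period 1, Econ in period 2, Chem in period 4, ML in period 3, Databases in period 5 | Chem -> period 4; Econ -> period 3; Crypto -> period 1; Databases -> period 5; ML -> period 2.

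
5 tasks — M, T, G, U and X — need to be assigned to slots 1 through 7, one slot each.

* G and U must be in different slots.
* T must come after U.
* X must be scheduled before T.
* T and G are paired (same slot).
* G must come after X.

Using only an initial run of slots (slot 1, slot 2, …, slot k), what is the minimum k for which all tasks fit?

The precedence chain requires at least 2 distinct slots.
2 works (last occupied slot: 2): for example X -> 1; U -> 1; G -> 2; T -> 2; M -> 1.

2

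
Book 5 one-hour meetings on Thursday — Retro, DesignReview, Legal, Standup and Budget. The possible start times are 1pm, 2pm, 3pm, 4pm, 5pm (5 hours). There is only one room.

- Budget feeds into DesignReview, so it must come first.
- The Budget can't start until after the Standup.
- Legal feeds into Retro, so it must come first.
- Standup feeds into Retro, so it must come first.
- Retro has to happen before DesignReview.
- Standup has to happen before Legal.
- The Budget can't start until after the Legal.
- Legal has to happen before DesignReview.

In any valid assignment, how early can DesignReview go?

5pm

Precedence pushes DesignReview to at least 4pm.
DesignReview at 5pm is achievable: Retro in 3pm, DesignReview in 5pm, Budget in 4pm, Standup in 1pm, Legal in 2pm.
Nothing earlier works — the capacity limit rule out every hour before 5pm.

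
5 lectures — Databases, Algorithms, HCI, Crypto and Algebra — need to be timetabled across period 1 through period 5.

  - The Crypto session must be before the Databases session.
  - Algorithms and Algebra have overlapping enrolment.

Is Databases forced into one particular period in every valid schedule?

No

Databases can be period 2 (e.g. Crypto -> period 1; Algebra -> period 2; Databases -> period 2; Algorithms -> period 1; HCI -> period 1) or period 3 (e.g. Algorithms in period 1; HCI in period 1; Crypto in period 1; Databases in period 3; Algebra in period 2).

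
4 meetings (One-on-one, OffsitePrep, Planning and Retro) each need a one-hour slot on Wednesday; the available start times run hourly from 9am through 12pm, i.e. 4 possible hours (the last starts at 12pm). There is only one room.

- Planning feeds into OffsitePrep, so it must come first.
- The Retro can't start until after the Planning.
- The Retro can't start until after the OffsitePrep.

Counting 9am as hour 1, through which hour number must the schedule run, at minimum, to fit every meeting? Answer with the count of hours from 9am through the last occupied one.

The precedence chain requires at least 3 distinct hours.
With at most 1 per hour and 4 meetings, at least 4 hours are needed.
4 works (last occupied hour: 12pm): for example Planning -> 9am; OffsitePrep -> 10am; Retro -> 11am; One-on-one -> 12pm.

4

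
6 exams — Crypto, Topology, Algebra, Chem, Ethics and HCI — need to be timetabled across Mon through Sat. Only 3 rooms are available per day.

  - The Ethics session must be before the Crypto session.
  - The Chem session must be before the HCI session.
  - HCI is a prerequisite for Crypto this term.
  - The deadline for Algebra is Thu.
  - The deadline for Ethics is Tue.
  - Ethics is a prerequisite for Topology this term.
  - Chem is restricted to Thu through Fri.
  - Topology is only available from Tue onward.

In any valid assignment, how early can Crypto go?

Sat

Precedence pushes Crypto to at least Sat.
Crypto at Sat is achievable: Crypto in Sat, Algebra in Mon, Chem in Thu, Ethics in Mon, HCI in Fri, Topology in Tue.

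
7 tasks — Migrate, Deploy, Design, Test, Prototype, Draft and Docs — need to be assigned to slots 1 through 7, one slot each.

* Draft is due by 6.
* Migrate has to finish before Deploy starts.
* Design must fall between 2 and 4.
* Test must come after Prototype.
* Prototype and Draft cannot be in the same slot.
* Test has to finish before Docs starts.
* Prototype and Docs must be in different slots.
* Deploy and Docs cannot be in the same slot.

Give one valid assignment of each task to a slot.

Deploy -> 2, Draft -> 1, Docs -> 4, Prototype -> 2, Test -> 3, Migrate -> 1, Design -> 2

Checking: Migrate(1) before Deploy(2); Test(3) before Docs(4); Prototype(2) before Test(3); Prototype(2) != Draft(1); Prototype(2) != Docs(4); Deploy(2) != Docs(4); Design=2 in [2,4]; Draft=1 in [1,6].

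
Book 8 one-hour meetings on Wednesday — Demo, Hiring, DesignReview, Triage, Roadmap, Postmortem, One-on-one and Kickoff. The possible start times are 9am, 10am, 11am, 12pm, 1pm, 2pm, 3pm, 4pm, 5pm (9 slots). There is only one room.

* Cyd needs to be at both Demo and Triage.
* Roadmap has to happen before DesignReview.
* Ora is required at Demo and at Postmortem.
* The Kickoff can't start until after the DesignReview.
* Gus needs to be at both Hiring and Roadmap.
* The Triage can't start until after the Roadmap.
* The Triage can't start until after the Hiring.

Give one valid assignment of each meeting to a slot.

Demo=2pm, Postmortem=3pm, Hiring=11am, Roadmap=9am, DesignReview=10am, Kickoff=1pm, One-on-one=4pm, Triage=12pm

Checking: Roadmap(9am) before DesignReview(10am); Hiring(11am) before Triage(12pm); Roadmap(9am) before Triage(12pm); DesignReview(10am) before Kickoff(1pm); Demo(2pm) != Postmortem(3pm); Demo(2pm) != Triage(12pm); Hiring(11am) != Roadmap(9am); max 1 per slot (cap 1).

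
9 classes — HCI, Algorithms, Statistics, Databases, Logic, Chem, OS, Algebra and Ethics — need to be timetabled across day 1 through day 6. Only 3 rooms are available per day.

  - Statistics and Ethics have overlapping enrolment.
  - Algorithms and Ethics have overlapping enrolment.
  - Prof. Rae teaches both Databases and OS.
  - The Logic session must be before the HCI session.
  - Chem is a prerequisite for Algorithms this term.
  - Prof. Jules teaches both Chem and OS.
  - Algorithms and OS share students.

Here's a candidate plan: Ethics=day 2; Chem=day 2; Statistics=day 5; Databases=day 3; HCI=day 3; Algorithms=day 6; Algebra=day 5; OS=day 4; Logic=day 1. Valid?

Yes

Statistics and Ethics have overlapping enrolment — holds.
The Logic session must be before the HCI session — holds.
Prof. Rae teaches both Databases and OS — holds.
Algorithms and OS share students — holds.
Only 3 rooms are available per day — holds.
Algorithms and Ethics have overlapping enrolment — holds.
Chem is a prerequisite for Algorithms this term — holds.
Prof. Jules teaches both Chem and OS — holds.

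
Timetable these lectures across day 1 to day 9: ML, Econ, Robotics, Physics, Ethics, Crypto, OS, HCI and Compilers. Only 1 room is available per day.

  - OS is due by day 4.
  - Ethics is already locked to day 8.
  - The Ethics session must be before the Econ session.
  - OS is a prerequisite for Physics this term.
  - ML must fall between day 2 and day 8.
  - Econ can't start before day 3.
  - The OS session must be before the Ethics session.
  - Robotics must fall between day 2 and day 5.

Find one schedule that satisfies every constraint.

OS=day 1; Compilers=day 7; Robotics=day 2; HCI=day 6; Econ=day 9; Physics=day 4; Crypto=day 5; ML=day 3; Ethics=day 8

Checking: Ethics(day 8) before Econ(day 9); OS(day 1) before Physics(day 4); OS(day 1) before Ethics(day 8); Ethics=day 8 in [day 8,day 8]; Robotics=day 2 in [day 2,day 5]; OS=day 1 in [day 1,day 4]; ML=day 3 in [day 2,day 8]; Econ=day 9 in [day 3,day 9]; max 1 per day (cap 1).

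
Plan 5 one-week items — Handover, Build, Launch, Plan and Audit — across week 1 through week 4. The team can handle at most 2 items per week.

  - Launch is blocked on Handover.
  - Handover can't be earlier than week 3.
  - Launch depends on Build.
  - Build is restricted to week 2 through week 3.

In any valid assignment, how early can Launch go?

week 4

Precedence pushes Launch to at least week 4.
Launch at week 4 is achievable: Handover in week 3, Plan in week 1, Launch in week 4, Build in week 2, Audit in week 1.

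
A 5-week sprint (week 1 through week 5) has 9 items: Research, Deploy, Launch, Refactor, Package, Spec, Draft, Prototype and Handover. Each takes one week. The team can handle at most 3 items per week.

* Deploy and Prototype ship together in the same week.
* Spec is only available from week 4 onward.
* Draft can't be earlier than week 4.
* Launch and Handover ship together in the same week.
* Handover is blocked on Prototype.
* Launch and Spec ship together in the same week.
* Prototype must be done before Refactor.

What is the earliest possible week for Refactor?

Precedence pushes Refactor to at least week 2.
Refactor at week 2 is achievable: Handover -> week 4; Spec -> week 4; Package -> week 2; Research -> week 1; Launch -> week 4; Refactor -> week 2; Draft -> week 5; Prototype -> week 1; Deploy -> week 1.

week 2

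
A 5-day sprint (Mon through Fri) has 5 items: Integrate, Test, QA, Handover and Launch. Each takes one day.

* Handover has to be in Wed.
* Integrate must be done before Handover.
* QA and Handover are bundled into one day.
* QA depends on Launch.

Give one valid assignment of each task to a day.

Launch in Mon; Handover in Wed; Integrate in Mon; Test in Mon; QA in Wed

Checking: Launch(Mon) before QA(Wed); Integrate(Mon) before Handover(Wed); QA = Handover = Wed; Handover=Wed in [Wed,Wed].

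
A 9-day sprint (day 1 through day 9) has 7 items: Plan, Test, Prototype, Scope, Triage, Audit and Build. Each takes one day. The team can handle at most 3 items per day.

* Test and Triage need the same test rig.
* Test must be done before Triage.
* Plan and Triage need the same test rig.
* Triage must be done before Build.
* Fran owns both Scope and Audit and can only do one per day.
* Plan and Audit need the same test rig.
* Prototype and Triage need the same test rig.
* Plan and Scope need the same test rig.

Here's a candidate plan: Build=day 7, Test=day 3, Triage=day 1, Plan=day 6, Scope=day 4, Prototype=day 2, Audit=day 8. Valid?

No. Test must be done before Triage is not satisfied.

Test must be done before Triage — violated.
Prototype and Triage need the same test rig — holds.
Plan and Triage need the same test rig — holds.
The team can handle at most 3 items per day — holds.
Fran owns both Scope and Audit and can only do one per day — holds.
Test and Triage need the same test rig — holds.
Plan and Audit need the same test rig — holds.
Triage must be done before Build — holds.
Plan and Scope need the same test rig — holds.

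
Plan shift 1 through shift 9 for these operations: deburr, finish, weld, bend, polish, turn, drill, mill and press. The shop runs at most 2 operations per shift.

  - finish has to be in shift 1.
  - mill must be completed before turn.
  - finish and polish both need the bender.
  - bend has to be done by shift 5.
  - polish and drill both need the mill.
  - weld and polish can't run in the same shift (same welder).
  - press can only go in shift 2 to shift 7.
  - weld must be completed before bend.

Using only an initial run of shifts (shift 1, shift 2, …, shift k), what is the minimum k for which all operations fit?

5 shifts

The precedence chain requires at least 2 distinct shifts.
With at most 2 per shift and 9 operations, at least 5 shifts are needed.
5 works (last occupied shift: shift 5): for example finish -> shift 1; deburr -> shift 3; drill -> shift 5; polish -> shift 4; bend -> shift 2; mill -> shift 3; weld -> shift 1; turn -> shift 4; press -> shift 2.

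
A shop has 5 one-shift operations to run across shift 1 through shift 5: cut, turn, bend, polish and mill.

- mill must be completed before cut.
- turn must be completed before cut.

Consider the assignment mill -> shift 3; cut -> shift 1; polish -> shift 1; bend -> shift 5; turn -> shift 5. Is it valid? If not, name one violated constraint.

mill must be completed before cut — violated.
turn must be completed before cut — violated.

No. turn must be completed before cut is not satisfied.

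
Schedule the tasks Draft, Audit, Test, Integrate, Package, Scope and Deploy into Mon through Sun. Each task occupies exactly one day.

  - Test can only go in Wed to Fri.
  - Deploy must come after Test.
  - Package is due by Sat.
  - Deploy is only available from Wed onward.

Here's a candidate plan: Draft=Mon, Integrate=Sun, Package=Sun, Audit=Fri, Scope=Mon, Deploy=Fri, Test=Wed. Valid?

No — it violates: Package is due by Sat

Deploy is only available from Wed onward — holds.
Package is due by Sat — violated.
Deploy must come after Test — holds.
Test can only go in Wed to Fri — holds.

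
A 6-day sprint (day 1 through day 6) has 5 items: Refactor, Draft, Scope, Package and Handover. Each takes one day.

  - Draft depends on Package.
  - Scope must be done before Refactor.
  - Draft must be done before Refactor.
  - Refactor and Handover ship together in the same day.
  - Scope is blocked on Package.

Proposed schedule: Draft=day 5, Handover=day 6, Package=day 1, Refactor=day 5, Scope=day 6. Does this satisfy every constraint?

Scope is blocked on Package — holds.
Refactor and Handover ship together in the same day — violated.
Scope must be done before Refactor — violated.
Draft must be done before Refactor — violated.
Draft depends on Package — holds.

No. Scope must be done before Refactor is not satisfied.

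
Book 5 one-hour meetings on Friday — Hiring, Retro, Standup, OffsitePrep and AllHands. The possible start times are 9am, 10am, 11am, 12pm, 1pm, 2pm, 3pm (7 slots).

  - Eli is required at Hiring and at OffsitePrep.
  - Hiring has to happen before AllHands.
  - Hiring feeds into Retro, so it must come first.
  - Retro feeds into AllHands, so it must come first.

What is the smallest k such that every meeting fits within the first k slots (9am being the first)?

The precedence chain requires at least 3 distinct slots.
3 works (last occupied slot: 11am): for example Hiring in 9am; AllHands in 11am; Retro in 10am; Standup in 9am; OffsitePrep in 10am.

3 slots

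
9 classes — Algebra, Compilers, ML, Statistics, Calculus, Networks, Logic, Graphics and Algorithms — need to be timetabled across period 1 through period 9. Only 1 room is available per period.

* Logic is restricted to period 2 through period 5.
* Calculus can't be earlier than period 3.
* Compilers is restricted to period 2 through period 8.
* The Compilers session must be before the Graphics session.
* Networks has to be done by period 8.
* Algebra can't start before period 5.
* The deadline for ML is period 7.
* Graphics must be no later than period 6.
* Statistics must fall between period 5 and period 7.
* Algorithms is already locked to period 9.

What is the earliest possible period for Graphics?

Precedence pushes Graphics to at least period 3; Graphics's own window allows nothing later than period 6.
Graphics at period 3 is achievable: Calculus -> period 7; Graphics -> period 3; ML -> period 1; Algorithms -> period 9; Algebra -> period 6; Statistics -> period 5; Networks -> period 8; Compilers -> period 2; Logic -> period 4.

period 3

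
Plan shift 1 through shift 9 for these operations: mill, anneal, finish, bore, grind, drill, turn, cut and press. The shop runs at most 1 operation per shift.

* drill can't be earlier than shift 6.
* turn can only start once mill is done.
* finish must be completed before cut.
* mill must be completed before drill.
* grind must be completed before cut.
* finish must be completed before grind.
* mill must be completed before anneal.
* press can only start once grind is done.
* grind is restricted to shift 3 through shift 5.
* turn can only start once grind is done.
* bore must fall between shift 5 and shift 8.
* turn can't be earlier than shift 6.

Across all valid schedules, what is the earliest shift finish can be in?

shift 1

Downstream work caps finish at shift 4.
finish at shift 1 is achievable: anneal -> shift 8, turn -> shift 6, press -> shift 9, bore -> shift 5, finish -> shift 1, cut -> shift 4, drill -> shift 7, mill -> shift 2, grind -> shift 3.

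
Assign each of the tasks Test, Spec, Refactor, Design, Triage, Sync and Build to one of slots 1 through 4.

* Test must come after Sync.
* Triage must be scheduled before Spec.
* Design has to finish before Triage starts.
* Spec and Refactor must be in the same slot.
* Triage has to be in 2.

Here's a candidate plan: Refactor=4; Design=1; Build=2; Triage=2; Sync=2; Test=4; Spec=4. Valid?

Triage must be scheduled before Spec — holds.
Design has to finish before Triage starts — holds.
Spec and Refactor must be in the same slot — holds.
Triage has to be in 2 — holds.
Test must come after Sync — holds.

Valid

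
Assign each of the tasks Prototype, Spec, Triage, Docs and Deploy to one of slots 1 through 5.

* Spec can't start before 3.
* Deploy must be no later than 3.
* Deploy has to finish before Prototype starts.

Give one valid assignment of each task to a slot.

Docs=1, Triage=1, Deploy=1, Spec=3, Prototype=2

Checking: Deploy(1) before Prototype(2); Spec=3 in [3,5]; Deploy=1 in [1,3].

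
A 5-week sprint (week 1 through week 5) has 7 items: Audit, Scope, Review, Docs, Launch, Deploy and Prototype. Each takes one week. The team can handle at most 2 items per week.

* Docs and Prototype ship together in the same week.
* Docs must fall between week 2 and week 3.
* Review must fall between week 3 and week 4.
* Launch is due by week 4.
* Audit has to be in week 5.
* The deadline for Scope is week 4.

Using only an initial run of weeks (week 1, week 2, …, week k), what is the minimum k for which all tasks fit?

5 weeks

With at most 2 per week and 7 tasks, at least 4 weeks are needed.
Audit can't be placed before week 5, so the schedule must run through at least week 5.
5 works (last occupied week: week 5): for example Scope in week 1, Launch in week 1, Deploy in week 3, Prototype in week 2, Audit in week 5, Docs in week 2, Review in week 3.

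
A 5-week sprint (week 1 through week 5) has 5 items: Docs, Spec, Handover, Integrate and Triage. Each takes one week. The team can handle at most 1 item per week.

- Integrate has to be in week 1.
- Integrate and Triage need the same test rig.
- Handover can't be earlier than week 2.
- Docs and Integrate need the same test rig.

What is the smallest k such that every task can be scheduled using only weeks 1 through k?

5

With at most 1 per week and 5 tasks, at least 5 weeks are needed.
Handover can't be placed before week 2, so the schedule must run through at least week 2.
5 works (last occupied week: week 5): for example Triage -> week 5, Spec -> week 4, Handover -> week 2, Integrate -> week 1, Docs -> week 3.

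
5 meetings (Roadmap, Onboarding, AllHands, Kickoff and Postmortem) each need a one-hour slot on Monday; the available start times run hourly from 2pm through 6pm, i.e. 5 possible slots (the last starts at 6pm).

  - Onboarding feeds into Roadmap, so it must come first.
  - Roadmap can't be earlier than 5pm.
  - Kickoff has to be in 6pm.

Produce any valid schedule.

Onboarding -> 2pm, Roadmap -> 5pm, Postmortem -> 2pm, AllHands -> 2pm, Kickoff -> 6pm

Checking: Onboarding(2pm) before Roadmap(5pm); Kickoff=6pm in [6pm,6pm]; Roadmap=5pm in [5pm,6pm].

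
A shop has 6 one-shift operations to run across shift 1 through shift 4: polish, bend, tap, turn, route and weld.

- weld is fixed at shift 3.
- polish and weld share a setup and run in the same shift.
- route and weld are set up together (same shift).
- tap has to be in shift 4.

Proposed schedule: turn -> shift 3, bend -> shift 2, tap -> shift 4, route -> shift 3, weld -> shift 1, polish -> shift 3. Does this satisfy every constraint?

No. polish and weld share a setup and run in the same shift is not satisfied.

route and weld are set up together (same shift) — violated.
weld is fixed at shift 3 — violated.
tap has to be in shift 4 — holds.
polish and weld share a setup and run in the same shift — violated.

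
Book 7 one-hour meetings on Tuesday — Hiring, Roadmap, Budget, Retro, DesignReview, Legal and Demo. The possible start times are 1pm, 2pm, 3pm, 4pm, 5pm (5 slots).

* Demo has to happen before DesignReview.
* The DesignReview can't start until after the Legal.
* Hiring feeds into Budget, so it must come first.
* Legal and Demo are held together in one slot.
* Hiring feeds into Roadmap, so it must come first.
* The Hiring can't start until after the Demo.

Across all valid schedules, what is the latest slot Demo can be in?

3pm

Downstream work caps Demo at 3pm.
Demo at 3pm is achievable: Legal=3pm, Roadmap=5pm, Demo=3pm, Hiring=4pm, Budget=5pm, Retro=1pm, DesignReview=4pm.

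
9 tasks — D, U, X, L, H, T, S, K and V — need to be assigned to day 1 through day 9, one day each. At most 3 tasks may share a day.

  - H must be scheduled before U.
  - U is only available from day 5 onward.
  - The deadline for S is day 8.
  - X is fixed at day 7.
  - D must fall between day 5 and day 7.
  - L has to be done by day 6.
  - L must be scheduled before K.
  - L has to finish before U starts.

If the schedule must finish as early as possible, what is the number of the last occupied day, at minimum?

The precedence chain requires at least 2 distinct days.
With at most 3 per day and 9 tasks, at least 3 days are needed.
X can't be placed before day 7, so the schedule must run through at least day 7.
7 works (last occupied day: day 7): for example V in day 2, S in day 2, K in day 2, U in day 5, L in day 1, H in day 1, D in day 5, T in day 1, X in day 7.

7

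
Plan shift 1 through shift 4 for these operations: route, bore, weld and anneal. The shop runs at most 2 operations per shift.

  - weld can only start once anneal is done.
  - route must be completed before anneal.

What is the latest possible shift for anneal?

Precedence pushes anneal to at least shift 2; downstream work caps anneal at shift 3.
anneal at shift 3 is achievable: route -> shift 1, weld -> shift 4, bore -> shift 1, anneal -> shift 3.

shift 3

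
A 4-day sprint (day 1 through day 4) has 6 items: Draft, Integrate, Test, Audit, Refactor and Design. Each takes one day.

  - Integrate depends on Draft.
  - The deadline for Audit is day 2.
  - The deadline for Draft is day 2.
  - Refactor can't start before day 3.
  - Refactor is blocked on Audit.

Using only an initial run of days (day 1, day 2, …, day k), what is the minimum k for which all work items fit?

3 days

The precedence chain requires at least 2 distinct days.
Refactor can't be placed before day 3, so the schedule must run through at least day 3.
3 works (last occupied day: day 3): for example Draft -> day 1; Refactor -> day 3; Test -> day 1; Design -> day 1; Integrate -> day 2; Audit -> day 1.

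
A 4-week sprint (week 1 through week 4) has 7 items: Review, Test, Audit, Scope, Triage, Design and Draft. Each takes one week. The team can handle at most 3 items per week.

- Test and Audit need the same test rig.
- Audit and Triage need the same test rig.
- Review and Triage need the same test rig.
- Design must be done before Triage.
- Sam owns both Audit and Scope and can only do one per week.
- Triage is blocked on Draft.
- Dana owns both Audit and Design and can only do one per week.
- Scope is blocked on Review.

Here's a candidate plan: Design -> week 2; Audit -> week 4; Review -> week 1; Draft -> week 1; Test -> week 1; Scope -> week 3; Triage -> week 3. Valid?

Design must be done before Triage — holds.
Audit and Triage need the same test rig — holds.
Triage is blocked on Draft — holds.
Test and Audit need the same test rig — holds.
Scope is blocked on Review — holds.
Dana owns both Audit and Design and can only do one per week — holds.
Review and Triage need the same test rig — holds.
The team can handle at most 3 items per week — holds.
Sam owns both Audit and Scope and can only do one per week — holds.

Yes, all constraints hold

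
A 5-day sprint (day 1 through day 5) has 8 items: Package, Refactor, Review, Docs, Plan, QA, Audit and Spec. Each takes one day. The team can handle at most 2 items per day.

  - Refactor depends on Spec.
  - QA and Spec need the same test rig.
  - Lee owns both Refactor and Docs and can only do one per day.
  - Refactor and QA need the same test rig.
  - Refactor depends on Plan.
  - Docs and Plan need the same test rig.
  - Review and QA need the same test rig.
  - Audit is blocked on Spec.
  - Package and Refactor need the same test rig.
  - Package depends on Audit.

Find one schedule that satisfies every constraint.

Audit in day 2, Spec in day 1, Review in day 3, Docs in day 4, QA in day 4, Refactor in day 2, Plan in day 1, Package in day 3

Checking: Spec(day 1) before Audit(day 2); Spec(day 1) before Refactor(day 2); Plan(day 1) before Refactor(day 2); Audit(day 2) before Package(day 3); Package(day 3) != Refactor(day 2); QA(day 4) != Spec(day 1); Docs(day 4) != Plan(day 1); Refactor(day 2) != Docs(day 4); Refactor(day 2) != QA(day 4); Review(day 3) != QA(day 4); max 2 per day (cap 2).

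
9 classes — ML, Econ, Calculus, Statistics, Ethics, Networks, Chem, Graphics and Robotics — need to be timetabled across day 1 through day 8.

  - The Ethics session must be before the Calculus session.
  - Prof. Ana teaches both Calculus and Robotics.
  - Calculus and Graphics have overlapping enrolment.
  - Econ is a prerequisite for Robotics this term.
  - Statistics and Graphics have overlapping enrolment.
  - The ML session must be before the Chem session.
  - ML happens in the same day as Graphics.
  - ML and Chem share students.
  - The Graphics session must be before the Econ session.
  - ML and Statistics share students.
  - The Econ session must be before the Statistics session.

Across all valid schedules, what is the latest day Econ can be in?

Precedence pushes Econ to at least day 2; downstream work caps Econ at day 7.
Econ at day 7 is achievable: Ethics=day 1, Graphics=day 1, ML=day 1, Statistics=day 8, Calculus=day 2, Networks=day 1, Econ=day 7, Chem=day 2, Robotics=day 8.

day 7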